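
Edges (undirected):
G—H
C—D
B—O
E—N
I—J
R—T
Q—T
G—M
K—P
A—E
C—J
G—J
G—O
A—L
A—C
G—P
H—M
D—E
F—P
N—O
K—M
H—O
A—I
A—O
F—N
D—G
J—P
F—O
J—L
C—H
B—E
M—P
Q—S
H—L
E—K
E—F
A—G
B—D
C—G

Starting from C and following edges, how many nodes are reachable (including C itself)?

16

BFS from C visits: C, J, H, G, D, A, P, L, I, O, M, E, B, K, F, N
Reachable nodes: 16 of 20 total.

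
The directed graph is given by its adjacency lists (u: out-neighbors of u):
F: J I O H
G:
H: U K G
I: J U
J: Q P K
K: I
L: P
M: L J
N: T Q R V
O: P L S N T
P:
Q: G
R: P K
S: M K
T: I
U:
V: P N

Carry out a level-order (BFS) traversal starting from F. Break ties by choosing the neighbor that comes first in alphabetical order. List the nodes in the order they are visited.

Visit F; enqueue H, I, J, O → queue [H, I, J, O]
Visit H; enqueue G, K, U → queue [I, J, O, G, K, U]
Visit I → queue [J, O, G, K, U]
Visit J; enqueue P, Q → queue [O, G, K, U, P, Q]
Visit O; enqueue L, N, S, T → queue [G, K, U, P, Q, L, N, S, T]
Visit G → queue [K, U, P, Q, L, N, S, T]
Visit K → queue [U, P, Q, L, N, S, T]
Visit U → queue [P, Q, L, N, S, T]
Visit P → queue [Q, L, N, S, T]
Visit Q → queue [L, N, S, T]
Visit L → queue [N, S, T]
Visit N; enqueue R, V → queue [S, T, R, V]
Visit S; enqueue M → queue [T, R, V, M]
Visit T → queue [R, V, M]
Visit R → queue [V, M]
Visit V → queue [M]
Visit M → queue []

F -> H -> I -> J -> O -> G -> K -> U -> P -> Q -> L -> N -> S -> T -> R -> V -> M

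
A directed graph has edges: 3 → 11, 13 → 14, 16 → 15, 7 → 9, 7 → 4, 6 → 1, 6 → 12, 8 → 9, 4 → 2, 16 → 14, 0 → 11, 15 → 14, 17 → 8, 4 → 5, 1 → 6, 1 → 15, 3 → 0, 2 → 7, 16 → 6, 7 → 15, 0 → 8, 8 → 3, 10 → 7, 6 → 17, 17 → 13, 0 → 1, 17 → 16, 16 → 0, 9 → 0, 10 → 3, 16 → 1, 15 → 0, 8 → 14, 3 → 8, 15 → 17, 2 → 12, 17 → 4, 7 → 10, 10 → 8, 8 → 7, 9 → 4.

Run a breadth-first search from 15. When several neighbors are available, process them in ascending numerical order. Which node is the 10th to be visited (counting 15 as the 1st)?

Visit 15; enqueue 0, 14, 17 → queue [0, 14, 17]
Visit 0; enqueue 1, 8, 11 → queue [14, 17, 1, 8, 11]
Visit 14 → queue [17, 1, 8, 11]
Visit 17; enqueue 4, 13, 16 → queue [1, 8, 11, 4, 13, 16]
Visit 1; enqueue 6 → queue [8, 11, 4, 13, 16, 6]
Visit 8; enqueue 3, 7, 9 → queue [11, 4, 13, 16, 6, 3, 7, 9]
Visit 11 → queue [4, 13, 16, 6, 3, 7, 9]
Visit 4; enqueue 2, 5 → queue [13, 16, 6, 3, 7, 9, 2, 5]
Visit 13 → queue [16, 6, 3, 7, 9, 2, 5]
Visit 16 → queue [6, 3, 7, 9, 2, 5]
Visit 6; enqueue 12 → queue [3, 7, 9, 2, 5, 12]
Visit 3 → queue [7, 9, 2, 5, 12]
Visit 7; enqueue 10 → queue [9, 2, 5, 12, 10]
Visit 9 → queue [2, 5, 12, 10]
Visit 2 → queue [5, 12, 10]
Visit 5 → queue [12, 10]
Visit 12 → queue [10]
Visit 10 → queue []

Visit order: 15, 0, 14, 17, 1, 8, 11, 4, 13, 16, 6, 3, 7, 9, 2, 5, 12, 10

16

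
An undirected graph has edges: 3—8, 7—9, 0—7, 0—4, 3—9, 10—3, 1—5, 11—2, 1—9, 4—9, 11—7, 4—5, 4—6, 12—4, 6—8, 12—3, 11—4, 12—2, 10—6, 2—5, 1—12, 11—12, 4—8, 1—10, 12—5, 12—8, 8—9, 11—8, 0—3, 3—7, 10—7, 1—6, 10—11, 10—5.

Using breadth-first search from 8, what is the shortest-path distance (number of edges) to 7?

2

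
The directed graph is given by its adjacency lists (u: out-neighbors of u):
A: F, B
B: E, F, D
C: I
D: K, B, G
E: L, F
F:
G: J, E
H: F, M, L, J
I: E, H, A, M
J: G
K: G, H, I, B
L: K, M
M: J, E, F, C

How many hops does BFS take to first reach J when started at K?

Level 0: K
Level 1: B, G, H, I
Level 2: A, D, E, F, J, L, M
Level 3: C
J first appears at level 2.

2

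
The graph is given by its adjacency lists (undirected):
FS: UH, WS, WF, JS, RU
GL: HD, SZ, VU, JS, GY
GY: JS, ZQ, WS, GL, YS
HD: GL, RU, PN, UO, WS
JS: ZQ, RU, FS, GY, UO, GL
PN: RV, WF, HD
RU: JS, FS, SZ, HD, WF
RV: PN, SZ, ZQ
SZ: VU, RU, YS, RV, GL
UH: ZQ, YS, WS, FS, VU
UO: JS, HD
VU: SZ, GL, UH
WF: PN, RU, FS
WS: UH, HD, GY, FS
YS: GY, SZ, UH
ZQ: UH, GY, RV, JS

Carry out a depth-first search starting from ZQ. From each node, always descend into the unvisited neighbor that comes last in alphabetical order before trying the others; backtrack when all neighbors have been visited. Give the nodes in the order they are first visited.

ZQ, UH, YS, SZ, VU, GL, JS, UO, HD, WS, GY, FS, WF, RU, PN, RV

Visit ZQ
ZQ → UH
UH → YS
YS → SZ
SZ → VU
VU → GL
GL → JS
JS → UO
UO → HD
HD → WS
WS → GY
WS → FS
FS → WF
WF → RU
WF → PN
PN → RV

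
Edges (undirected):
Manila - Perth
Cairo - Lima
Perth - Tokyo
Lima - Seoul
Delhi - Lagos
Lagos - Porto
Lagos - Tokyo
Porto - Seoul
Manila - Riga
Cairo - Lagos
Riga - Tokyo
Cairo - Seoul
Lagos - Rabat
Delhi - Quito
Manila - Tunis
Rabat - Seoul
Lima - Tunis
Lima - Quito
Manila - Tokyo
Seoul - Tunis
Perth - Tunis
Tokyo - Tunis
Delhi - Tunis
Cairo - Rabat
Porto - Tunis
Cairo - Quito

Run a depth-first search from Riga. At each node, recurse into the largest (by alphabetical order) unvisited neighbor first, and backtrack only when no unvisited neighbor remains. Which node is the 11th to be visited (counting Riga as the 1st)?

Cairo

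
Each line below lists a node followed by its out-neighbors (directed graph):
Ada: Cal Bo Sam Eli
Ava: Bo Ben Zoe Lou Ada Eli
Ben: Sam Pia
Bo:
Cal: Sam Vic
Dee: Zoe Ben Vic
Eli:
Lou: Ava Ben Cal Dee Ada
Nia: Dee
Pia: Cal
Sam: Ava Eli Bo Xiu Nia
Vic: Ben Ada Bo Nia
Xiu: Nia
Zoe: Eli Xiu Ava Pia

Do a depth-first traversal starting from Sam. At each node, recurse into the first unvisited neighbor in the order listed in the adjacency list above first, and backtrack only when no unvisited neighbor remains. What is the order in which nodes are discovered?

Sam Ava Bo Ben Pia Cal Vic Ada Eli Nia Dee Zoe Xiu Lou

Visit Sam
Sam → Ava
Ava → Bo
Ava → Ben
Ben → Pia
Pia → Cal
Cal → Vic
Vic → Ada
Ada → Eli
Vic → Nia
Nia → Dee
Dee → Zoe
Zoe → Xiu
Ava → Lou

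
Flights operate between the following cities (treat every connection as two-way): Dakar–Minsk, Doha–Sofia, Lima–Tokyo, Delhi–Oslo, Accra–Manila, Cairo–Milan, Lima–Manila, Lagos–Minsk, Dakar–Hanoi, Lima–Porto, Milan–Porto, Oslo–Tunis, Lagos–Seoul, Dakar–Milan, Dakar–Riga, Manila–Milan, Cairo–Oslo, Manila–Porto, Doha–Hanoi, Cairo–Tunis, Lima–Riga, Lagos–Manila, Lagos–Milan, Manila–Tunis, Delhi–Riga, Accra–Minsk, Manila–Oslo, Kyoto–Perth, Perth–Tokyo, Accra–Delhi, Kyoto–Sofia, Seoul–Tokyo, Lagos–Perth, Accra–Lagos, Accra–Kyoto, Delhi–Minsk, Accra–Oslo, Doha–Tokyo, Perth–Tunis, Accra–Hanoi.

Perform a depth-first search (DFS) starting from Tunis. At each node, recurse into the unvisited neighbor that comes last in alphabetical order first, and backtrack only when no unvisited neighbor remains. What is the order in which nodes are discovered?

Tunis, Perth, Tokyo, Seoul, Lagos, Minsk, Delhi, Riga, Lima, Porto, Milan, Manila, Oslo, Cairo, Accra, Kyoto, Sofia, Doha, Hanoi, Dakar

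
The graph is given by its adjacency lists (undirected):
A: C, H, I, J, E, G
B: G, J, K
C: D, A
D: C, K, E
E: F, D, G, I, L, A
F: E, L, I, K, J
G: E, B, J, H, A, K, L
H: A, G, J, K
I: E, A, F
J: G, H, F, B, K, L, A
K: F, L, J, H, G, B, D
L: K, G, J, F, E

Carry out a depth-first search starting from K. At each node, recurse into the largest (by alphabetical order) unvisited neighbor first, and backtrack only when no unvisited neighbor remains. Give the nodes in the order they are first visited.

K -> L -> J -> H -> G -> E -> I -> F -> A -> C -> D -> B

Visit K
K → L
L → J
J → H
H → G
G → E
E → I
I → F
I → A
A → C
C → D
G → B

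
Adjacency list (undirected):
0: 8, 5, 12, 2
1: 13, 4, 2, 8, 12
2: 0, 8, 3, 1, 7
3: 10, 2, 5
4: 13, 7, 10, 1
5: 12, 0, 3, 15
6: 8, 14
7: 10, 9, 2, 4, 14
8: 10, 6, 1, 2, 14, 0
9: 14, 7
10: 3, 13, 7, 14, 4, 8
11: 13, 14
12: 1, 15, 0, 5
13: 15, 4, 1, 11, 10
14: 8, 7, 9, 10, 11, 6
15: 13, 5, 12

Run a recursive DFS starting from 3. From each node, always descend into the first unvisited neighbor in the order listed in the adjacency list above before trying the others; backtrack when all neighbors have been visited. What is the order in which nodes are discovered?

Visit 3
3 → 10
10 → 13
13 → 15
15 → 5
5 → 12
12 → 1
1 → 4
4 → 7
7 → 9
9 → 14
14 → 8
8 → 6
8 → 2
2 → 0
14 → 11

3, 10, 13, 15, 5, 12, 1, 4, 7, 9, 14, 8, 6, 2, 0, 11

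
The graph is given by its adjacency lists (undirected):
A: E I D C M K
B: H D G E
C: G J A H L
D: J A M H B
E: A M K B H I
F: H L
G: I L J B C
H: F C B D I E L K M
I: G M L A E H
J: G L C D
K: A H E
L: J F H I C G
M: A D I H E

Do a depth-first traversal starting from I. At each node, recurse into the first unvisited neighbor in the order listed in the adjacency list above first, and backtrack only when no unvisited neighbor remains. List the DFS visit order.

I G L J C A E M D H F B K

Visit I
I → G
G → L
L → J
J → C
C → A
A → E
E → M
M → D
D → H
H → F
H → B
H → K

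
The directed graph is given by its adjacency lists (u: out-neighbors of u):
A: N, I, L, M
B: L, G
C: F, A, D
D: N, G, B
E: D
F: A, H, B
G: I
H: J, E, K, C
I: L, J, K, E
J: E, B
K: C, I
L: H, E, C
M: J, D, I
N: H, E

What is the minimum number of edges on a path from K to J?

Level 0: K
Level 1: C, I
Level 2: A, D, E, F, J, L
Level 3: B, G, H, M, N
J first appears at level 2.

2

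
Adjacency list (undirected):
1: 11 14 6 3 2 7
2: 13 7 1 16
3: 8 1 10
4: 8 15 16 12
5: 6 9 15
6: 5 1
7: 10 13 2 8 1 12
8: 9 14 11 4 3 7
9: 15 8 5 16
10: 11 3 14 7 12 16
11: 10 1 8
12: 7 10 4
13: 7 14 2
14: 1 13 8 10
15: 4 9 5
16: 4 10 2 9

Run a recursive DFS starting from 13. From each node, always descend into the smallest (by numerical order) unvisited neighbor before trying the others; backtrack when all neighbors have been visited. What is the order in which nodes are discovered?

13 → 2 → 1 → 3 → 8 → 4 → 12 → 7 → 10 → 11 → 14 → 16 → 9 → 5 → 6 → 15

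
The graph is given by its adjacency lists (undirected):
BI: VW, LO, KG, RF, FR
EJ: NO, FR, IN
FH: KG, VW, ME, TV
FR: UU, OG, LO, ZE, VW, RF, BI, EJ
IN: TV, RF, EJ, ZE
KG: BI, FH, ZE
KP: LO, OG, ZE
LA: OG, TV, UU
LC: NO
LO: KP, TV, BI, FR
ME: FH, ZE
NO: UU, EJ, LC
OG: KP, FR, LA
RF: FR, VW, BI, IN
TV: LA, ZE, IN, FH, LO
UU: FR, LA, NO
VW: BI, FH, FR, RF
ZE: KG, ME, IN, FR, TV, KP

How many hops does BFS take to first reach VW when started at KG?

2

Level 0: KG
Level 1: BI, FH, ZE
Level 2: FR, IN, KP, LO, ME, RF, TV, VW
Level 3: EJ, LA, OG, UU
Level 4: NO
Level 5: LC
VW first appears at level 2.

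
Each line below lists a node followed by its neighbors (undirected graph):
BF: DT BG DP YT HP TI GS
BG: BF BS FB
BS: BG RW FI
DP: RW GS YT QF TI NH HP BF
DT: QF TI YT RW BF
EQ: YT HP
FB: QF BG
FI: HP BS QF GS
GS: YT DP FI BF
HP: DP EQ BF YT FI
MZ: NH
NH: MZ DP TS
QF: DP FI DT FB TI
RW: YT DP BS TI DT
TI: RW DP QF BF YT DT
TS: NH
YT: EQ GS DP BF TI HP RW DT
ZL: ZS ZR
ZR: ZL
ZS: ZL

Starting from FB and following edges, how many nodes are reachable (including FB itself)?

BFS from FB visits: FB, QF, BG, DP, FI, DT, TI, BF, BS, RW, GS, YT, NH, HP, EQ, MZ, TS
Reachable nodes: 17 of 20 total.

17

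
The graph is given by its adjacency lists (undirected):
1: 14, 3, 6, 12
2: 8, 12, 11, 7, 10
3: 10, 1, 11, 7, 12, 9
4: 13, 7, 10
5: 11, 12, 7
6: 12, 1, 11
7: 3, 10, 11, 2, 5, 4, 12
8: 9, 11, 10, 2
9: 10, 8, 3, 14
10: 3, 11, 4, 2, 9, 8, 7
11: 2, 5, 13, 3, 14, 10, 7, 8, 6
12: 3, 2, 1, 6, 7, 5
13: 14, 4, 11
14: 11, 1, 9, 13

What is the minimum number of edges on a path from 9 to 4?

2

Level 0: 9
Level 1: 3, 8, 10, 14
Level 2: 1, 2, 4, 7, 11, 12, 13
Level 3: 5, 6
4 first appears at level 2.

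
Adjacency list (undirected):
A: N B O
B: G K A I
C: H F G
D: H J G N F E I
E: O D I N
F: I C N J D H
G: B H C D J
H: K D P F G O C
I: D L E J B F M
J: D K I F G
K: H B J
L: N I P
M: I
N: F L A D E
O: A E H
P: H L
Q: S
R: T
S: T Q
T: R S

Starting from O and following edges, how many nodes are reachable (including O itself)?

16

BFS from O visits: O, A, E, H, B, N, D, I, C, F, G, K, P, L, J, M
Reachable nodes: 16 of 20 total.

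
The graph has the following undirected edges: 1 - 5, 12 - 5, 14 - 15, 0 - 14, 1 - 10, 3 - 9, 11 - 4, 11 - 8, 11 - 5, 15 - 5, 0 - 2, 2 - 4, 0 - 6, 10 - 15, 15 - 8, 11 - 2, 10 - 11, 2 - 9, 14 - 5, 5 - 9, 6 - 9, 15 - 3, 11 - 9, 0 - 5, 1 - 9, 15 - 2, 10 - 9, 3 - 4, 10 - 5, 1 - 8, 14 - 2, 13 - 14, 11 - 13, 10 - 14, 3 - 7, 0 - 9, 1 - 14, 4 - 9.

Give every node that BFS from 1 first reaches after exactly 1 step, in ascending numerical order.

Level 0: 1
Level 1: 5, 8, 9, 10, 14
Level 2: 0, 2, 3, 4, 6, 11, 12, 13, 15
Level 3: 7

5, 8, 9, 10, 14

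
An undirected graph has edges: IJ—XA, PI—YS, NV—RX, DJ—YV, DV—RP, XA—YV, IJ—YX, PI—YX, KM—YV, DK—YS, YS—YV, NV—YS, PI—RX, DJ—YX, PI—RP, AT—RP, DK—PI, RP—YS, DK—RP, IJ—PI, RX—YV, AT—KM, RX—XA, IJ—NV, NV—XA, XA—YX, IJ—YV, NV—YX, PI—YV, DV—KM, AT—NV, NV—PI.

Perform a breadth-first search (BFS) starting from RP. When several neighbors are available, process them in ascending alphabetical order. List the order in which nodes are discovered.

Visit RP; enqueue AT, DK, DV, PI, YS → queue [AT, DK, DV, PI, YS]
Visit AT; enqueue KM, NV → queue [DK, DV, PI, YS, KM, NV]
Visit DK → queue [DV, PI, YS, KM, NV]
Visit DV → queue [PI, YS, KM, NV]
Visit PI; enqueue IJ, RX, YV, YX → queue [YS, KM, NV, IJ, RX, YV, YX]
Visit YS → queue [KM, NV, IJ, RX, YV, YX]
Visit KM → queue [NV, IJ, RX, YV, YX]
Visit NV; enqueue XA → queue [IJ, RX, YV, YX, XA]
Visit IJ → queue [RX, YV, YX, XA]
Visit RX → queue [YV, YX, XA]
Visit YV; enqueue DJ → queue [YX, XA, DJ]
Visit YX → queue [XA, DJ]
Visit XA → queue [DJ]
Visit DJ → queue []

RP → AT → DK → DV → PI → YS → KM → NV → IJ → RX → YV → YX → XA → DJ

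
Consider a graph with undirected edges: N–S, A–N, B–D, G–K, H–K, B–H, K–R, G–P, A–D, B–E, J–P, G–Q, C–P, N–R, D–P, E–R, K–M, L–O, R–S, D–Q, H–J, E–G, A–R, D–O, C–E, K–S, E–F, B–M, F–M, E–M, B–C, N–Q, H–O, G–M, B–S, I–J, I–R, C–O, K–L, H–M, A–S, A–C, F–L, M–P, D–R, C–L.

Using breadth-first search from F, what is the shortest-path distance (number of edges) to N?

3

Level 0: F
Level 1: E, L, M
Level 2: B, C, G, H, K, O, P, R
Level 3: A, D, I, J, N, Q, S
N first appears at level 3.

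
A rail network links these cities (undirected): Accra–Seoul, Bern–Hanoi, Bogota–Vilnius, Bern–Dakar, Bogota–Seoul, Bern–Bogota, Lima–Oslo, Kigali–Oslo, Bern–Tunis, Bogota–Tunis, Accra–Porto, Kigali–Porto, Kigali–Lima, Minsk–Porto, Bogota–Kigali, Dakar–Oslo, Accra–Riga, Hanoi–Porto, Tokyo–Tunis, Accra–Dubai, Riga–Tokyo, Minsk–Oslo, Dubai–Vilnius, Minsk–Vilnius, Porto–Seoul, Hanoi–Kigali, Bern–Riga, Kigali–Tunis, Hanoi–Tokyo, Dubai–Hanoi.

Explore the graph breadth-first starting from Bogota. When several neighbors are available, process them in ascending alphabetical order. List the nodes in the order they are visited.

Visit Bogota; enqueue Bern, Kigali, Seoul, Tunis, Vilnius → queue [Bern, Kigali, Seoul, Tunis, Vilnius]
Visit Bern; enqueue Dakar, Hanoi, Riga → queue [Kigali, Seoul, Tunis, Vilnius, Dakar, Hanoi, Riga]
Visit Kigali; enqueue Lima, Oslo, Porto → queue [Seoul, Tunis, Vilnius, Dakar, Hanoi, Riga, Lima, Oslo, Porto]
Visit Seoul; enqueue Accra → queue [Tunis, Vilnius, Dakar, Hanoi, Riga, Lima, Oslo, Porto, Accra]
Visit Tunis; enqueue Tokyo → queue [Vilnius, Dakar, Hanoi, Riga, Lima, Oslo, Porto, Accra, Tokyo]
Visit Vilnius; enqueue Dubai, Minsk → queue [Dakar, Hanoi, Riga, Lima, Oslo, Porto, Accra, Tokyo, Dubai, Minsk]
Visit Dakar → queue [Hanoi, Riga, Lima, Oslo, Porto, Accra, Tokyo, Dubai, Minsk]
Visit Hanoi → queue [Riga, Lima, Oslo, Porto, Accra, Tokyo, Dubai, Minsk]
Visit Riga → queue [Lima, Oslo, Porto, Accra, Tokyo, Dubai, Minsk]
Visit Lima → queue [Oslo, Porto, Accra, Tokyo, Dubai, Minsk]
Visit Oslo → queue [Porto, Accra, Tokyo, Dubai, Minsk]
Visit Porto → queue [Accra, Tokyo, Dubai, Minsk]
Visit Accra → queue [Tokyo, Dubai, Minsk]
Visit Tokyo → queue [Dubai, Minsk]
Visit Dubai → queue [Minsk]
Visit Minsk → queue []

Bogota -> Bern -> Kigali -> Seoul -> Tunis -> Vilnius -> Dakar -> Hanoi -> Riga -> Lima -> Oslo -> Porto -> Accra -> Tokyo -> Dubai -> Minsk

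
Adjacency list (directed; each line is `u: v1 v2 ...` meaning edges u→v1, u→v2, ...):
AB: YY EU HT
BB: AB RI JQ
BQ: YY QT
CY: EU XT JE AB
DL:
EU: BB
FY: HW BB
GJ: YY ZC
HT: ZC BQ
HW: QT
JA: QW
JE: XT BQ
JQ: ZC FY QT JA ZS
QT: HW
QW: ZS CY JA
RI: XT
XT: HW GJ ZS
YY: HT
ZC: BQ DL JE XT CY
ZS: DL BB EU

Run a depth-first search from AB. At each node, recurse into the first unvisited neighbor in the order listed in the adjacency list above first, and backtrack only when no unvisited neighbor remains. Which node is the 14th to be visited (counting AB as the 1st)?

Visit AB
AB → YY
YY → HT
HT → ZC
ZC → BQ
BQ → QT
QT → HW
ZC → DL
ZC → JE
JE → XT
XT → GJ
XT → ZS
ZS → BB
BB → RI
BB → JQ
JQ → FY
JQ → JA
JA → QW
QW → CY
CY → EU

Visit order: AB, YY, HT, ZC, BQ, QT, HW, DL, JE, XT, GJ, ZS, BB, RI, JQ, FY, JA, QW, CY, EU

RI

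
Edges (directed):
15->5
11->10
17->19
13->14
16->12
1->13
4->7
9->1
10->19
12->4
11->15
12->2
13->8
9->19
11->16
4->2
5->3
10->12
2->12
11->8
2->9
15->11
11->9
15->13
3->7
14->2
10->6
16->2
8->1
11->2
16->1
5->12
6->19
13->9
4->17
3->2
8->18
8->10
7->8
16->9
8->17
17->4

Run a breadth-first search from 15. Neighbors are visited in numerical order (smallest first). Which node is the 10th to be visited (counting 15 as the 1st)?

10

Visit 15; enqueue 5, 11, 13 → queue [5, 11, 13]
Visit 5; enqueue 3, 12 → queue [11, 13, 3, 12]
Visit 11; enqueue 2, 8, 9, 10, 16 → queue [13, 3, 12, 2, 8, 9, 10, 16]
Visit 13; enqueue 14 → queue [3, 12, 2, 8, 9, 10, 16, 14]
Visit 3; enqueue 7 → queue [12, 2, 8, 9, 10, 16, 14, 7]
Visit 12; enqueue 4 → queue [2, 8, 9, 10, 16, 14, 7, 4]
Visit 2 → queue [8, 9, 10, 16, 14, 7, 4]
Visit 8; enqueue 1, 17, 18 → queue [9, 10, 16, 14, 7, 4, 1, 17, 18]
Visit 9; enqueue 19 → queue [10, 16, 14, 7, 4, 1, 17, 18, 19]
Visit 10; enqueue 6 → queue [16, 14, 7, 4, 1, 17, 18, 19, 6]
Visit 16 → queue [14, 7, 4, 1, 17, 18, 19, 6]
Visit 14 → queue [7, 4, 1, 17, 18, 19, 6]
Visit 7 → queue [4, 1, 17, 18, 19, 6]
Visit 4 → queue [1, 17, 18, 19, 6]
Visit 1 → queue [17, 18, 19, 6]
Visit 17 → queue [18, 19, 6]
Visit 18 → queue [19, 6]
Visit 19 → queue [6]
Visit 6 → queue []

Visit order: 15, 5, 11, 13, 3, 12, 2, 8, 9, 10, 16, 14, 7, 4, 1, 17, 18, 19, 6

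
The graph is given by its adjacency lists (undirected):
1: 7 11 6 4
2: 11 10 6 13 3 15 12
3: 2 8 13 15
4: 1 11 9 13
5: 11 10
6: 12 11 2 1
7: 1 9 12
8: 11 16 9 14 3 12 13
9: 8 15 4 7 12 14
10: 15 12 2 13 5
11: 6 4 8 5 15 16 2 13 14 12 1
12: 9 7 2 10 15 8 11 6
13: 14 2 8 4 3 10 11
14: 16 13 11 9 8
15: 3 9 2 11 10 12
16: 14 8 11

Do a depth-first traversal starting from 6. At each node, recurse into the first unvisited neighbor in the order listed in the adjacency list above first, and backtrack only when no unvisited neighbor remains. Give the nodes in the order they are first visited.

Visit 6
6 → 12
12 → 9
9 → 8
8 → 11
11 → 4
4 → 1
1 → 7
4 → 13
13 → 14
14 → 16
13 → 2
2 → 10
10 → 15
15 → 3
10 → 5

6 -> 12 -> 9 -> 8 -> 11 -> 4 -> 1 -> 7 -> 13 -> 14 -> 16 -> 2 -> 10 -> 15 -> 3 -> 5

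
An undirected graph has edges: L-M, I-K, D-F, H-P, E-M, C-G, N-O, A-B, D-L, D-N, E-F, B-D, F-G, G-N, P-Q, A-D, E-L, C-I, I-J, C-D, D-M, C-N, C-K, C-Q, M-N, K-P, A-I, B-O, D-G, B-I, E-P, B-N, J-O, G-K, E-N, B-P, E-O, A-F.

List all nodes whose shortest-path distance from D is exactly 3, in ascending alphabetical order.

H, J

Level 0: D
Level 1: A, B, C, F, G, L, M, N
Level 2: E, I, K, O, P, Q
Level 3: H, J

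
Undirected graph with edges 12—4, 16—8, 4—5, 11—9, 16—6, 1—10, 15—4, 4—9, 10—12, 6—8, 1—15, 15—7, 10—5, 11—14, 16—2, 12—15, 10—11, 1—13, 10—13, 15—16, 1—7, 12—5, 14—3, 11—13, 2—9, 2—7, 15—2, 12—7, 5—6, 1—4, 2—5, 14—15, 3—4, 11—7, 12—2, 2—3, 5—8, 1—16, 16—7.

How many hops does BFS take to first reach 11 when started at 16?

Level 0: 16
Level 1: 1, 2, 6, 7, 8, 15
Level 2: 3, 4, 5, 9, 10, 11, 12, 13, 14
11 first appears at level 2.

2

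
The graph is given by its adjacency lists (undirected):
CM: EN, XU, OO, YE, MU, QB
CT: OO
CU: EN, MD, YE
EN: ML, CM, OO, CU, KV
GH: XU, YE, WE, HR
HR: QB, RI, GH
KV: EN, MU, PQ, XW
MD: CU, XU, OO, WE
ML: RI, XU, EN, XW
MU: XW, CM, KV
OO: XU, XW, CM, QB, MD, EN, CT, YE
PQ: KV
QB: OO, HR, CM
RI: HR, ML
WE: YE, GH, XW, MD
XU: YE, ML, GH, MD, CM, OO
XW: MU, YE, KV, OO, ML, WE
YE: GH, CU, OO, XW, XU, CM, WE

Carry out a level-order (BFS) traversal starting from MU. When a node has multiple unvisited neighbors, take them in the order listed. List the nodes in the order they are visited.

MU, XW, CM, KV, YE, OO, ML, WE, EN, XU, QB, PQ, GH, CU, MD, CT, RI, HR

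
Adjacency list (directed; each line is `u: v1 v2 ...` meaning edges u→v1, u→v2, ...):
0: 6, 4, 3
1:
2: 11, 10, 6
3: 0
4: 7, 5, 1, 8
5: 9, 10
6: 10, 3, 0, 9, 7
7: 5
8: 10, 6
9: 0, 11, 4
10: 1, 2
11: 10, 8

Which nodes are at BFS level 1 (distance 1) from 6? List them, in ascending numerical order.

Level 0: 6
Level 1: 0, 3, 7, 9, 10
Level 2: 1, 2, 4, 5, 11
Level 3: 8

0, 3, 7, 9, 10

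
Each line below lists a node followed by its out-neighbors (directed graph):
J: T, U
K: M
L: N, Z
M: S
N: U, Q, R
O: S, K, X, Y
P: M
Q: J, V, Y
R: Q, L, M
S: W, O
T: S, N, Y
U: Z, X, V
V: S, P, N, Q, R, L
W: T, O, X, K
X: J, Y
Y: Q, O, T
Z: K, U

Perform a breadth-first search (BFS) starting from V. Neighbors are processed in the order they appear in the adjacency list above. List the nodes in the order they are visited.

V, S, P, N, Q, R, L, W, O, M, U, J, Y, Z, T, X, K

Visit V; enqueue S, P, N, Q, R, L → queue [S, P, N, Q, R, L]
Visit S; enqueue W, O → queue [P, N, Q, R, L, W, O]
Visit P; enqueue M → queue [N, Q, R, L, W, O, M]
Visit N; enqueue U → queue [Q, R, L, W, O, M, U]
Visit Q; enqueue J, Y → queue [R, L, W, O, M, U, J, Y]
Visit R → queue [L, W, O, M, U, J, Y]
Visit L; enqueue Z → queue [W, O, M, U, J, Y, Z]
Visit W; enqueue T, X, K → queue [O, M, U, J, Y, Z, T, X, K]
Visit O → queue [M, U, J, Y, Z, T, X, K]
Visit M → queue [U, J, Y, Z, T, X, K]
Visit U → queue [J, Y, Z, T, X, K]
Visit J → queue [Y, Z, T, X, K]
Visit Y → queue [Z, T, X, K]
Visit Z → queue [T, X, K]
Visit T → queue [X, K]
Visit X → queue [K]
Visit K → queue []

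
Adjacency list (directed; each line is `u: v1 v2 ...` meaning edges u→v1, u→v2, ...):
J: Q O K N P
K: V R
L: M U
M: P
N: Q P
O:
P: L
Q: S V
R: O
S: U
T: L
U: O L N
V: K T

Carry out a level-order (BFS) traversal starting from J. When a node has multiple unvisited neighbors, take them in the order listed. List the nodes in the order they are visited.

Visit J; enqueue Q, O, K, N, P → queue [Q, O, K, N, P]
Visit Q; enqueue S, V → queue [O, K, N, P, S, V]
Visit O → queue [K, N, P, S, V]
Visit K; enqueue R → queue [N, P, S, V, R]
Visit N → queue [P, S, V, R]
Visit P; enqueue L → queue [S, V, R, L]
Visit S; enqueue U → queue [V, R, L, U]
Visit V; enqueue T → queue [R, L, U, T]
Visit R → queue [L, U, T]
Visit L; enqueue M → queue [U, T, M]
Visit U → queue [T, M]
Visit T → queue [M]
Visit M → queue []

J → Q → O → K → N → P → S → V → R → L → U → T → M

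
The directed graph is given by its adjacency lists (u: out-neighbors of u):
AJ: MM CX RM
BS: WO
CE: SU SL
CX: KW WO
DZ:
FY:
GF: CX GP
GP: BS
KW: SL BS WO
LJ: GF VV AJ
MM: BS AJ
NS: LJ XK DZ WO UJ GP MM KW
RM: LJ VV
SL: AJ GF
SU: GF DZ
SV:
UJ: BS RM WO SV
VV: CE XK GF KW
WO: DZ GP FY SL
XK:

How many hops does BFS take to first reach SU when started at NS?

4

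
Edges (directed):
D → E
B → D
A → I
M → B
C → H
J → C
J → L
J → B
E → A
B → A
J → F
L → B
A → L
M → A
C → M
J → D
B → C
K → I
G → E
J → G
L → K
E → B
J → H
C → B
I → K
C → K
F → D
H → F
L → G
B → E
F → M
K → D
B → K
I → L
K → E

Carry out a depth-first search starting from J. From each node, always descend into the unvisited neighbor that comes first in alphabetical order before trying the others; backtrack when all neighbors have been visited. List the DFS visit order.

J, B, A, I, K, D, E, L, G, C, H, F, M

Visit J
J → B
B → A
A → I
I → K
K → D
D → E
I → L
L → G
B → C
C → H
H → F
F → M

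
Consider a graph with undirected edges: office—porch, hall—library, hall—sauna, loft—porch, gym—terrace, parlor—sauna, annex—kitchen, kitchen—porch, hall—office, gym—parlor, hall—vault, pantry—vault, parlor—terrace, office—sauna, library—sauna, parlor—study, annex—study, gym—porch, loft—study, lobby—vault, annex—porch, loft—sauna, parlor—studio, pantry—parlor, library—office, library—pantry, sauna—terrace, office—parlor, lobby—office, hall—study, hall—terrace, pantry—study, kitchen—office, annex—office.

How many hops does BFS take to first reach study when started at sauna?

Level 0: sauna
Level 1: hall, library, loft, office, parlor, terrace
Level 2: annex, gym, kitchen, lobby, pantry, porch, studio, study, vault
study first appears at level 2.

2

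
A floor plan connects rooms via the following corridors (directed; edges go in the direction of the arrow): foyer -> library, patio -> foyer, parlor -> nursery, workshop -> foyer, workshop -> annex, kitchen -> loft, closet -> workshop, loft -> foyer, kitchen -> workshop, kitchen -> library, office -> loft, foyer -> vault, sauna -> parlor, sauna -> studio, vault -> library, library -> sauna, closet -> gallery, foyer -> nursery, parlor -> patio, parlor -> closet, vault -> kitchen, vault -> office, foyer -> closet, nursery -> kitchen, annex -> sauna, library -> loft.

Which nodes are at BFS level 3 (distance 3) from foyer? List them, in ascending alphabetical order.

annex, parlor, studio

Level 0: foyer
Level 1: closet, library, nursery, vault
Level 2: gallery, kitchen, loft, office, sauna, workshop
Level 3: annex, parlor, studio
Level 4: patio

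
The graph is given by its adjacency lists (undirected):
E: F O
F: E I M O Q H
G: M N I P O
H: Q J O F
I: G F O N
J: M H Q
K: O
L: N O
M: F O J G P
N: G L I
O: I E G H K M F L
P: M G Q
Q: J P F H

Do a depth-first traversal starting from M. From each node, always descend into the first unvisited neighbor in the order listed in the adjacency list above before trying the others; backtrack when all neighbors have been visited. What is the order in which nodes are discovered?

M F E O I G N L P Q J H K

Visit M
M → F
F → E
E → O
O → I
I → G
G → N
N → L
G → P
P → Q
Q → J
J → H
O → K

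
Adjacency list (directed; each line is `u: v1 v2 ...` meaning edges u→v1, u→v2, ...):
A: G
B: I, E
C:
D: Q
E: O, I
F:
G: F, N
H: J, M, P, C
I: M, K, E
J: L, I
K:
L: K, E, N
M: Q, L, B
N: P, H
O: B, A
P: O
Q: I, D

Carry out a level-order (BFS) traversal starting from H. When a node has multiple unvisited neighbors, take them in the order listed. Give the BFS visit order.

H -> J -> M -> P -> C -> L -> I -> Q -> B -> O -> K -> E -> N -> D -> A -> G -> F

Visit H; enqueue J, M, P, C → queue [J, M, P, C]
Visit J; enqueue L, I → queue [M, P, C, L, I]
Visit M; enqueue Q, B → queue [P, C, L, I, Q, B]
Visit P; enqueue O → queue [C, L, I, Q, B, O]
Visit C → queue [L, I, Q, B, O]
Visit L; enqueue K, E, N → queue [I, Q, B, O, K, E, N]
Visit I → queue [Q, B, O, K, E, N]
Visit Q; enqueue D → queue [B, O, K, E, N, D]
Visit B → queue [O, K, E, N, D]
Visit O; enqueue A → queue [K, E, N, D, A]
Visit K → queue [E, N, D, A]
Visit E → queue [N, D, A]
Visit N → queue [D, A]
Visit D → queue [A]
Visit A; enqueue G → queue [G]
Visit G; enqueue F → queue [F]
Visit F → queue []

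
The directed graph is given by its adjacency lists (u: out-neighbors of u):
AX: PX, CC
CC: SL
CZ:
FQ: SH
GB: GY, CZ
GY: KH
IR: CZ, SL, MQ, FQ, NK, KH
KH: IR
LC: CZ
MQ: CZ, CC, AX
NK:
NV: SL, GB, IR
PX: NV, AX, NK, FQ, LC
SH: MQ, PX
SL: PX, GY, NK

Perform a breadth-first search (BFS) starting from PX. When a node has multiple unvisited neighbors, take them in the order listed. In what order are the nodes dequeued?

PX, NV, AX, NK, FQ, LC, SL, GB, IR, CC, SH, CZ, GY, MQ, KH

Visit PX; enqueue NV, AX, NK, FQ, LC → queue [NV, AX, NK, FQ, LC]
Visit NV; enqueue SL, GB, IR → queue [AX, NK, FQ, LC, SL, GB, IR]
Visit AX; enqueue CC → queue [NK, FQ, LC, SL, GB, IR, CC]
Visit NK → queue [FQ, LC, SL, GB, IR, CC]
Visit FQ; enqueue SH → queue [LC, SL, GB, IR, CC, SH]
Visit LC; enqueue CZ → queue [SL, GB, IR, CC, SH, CZ]
Visit SL; enqueue GY → queue [GB, IR, CC, SH, CZ, GY]
Visit GB → queue [IR, CC, SH, CZ, GY]
Visit IR; enqueue MQ, KH → queue [CC, SH, CZ, GY, MQ, KH]
Visit CC → queue [SH, CZ, GY, MQ, KH]
Visit SH → queue [CZ, GY, MQ, KH]
Visit CZ → queue [GY, MQ, KH]
Visit GY → queue [MQ, KH]
Visit MQ → queue [KH]
Visit KH → queue []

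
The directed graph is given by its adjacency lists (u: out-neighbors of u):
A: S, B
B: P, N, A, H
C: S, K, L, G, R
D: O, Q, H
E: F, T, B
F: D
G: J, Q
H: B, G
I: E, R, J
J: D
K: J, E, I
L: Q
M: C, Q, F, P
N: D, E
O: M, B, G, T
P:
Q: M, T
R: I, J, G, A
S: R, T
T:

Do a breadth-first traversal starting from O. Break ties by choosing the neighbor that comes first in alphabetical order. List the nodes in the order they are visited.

O, B, G, M, T, A, H, N, P, J, Q, C, F, S, D, E, K, L, R, I

Visit O; enqueue B, G, M, T → queue [B, G, M, T]
Visit B; enqueue A, H, N, P → queue [G, M, T, A, H, N, P]
Visit G; enqueue J, Q → queue [M, T, A, H, N, P, J, Q]
Visit M; enqueue C, F → queue [T, A, H, N, P, J, Q, C, F]
Visit T → queue [A, H, N, P, J, Q, C, F]
Visit A; enqueue S → queue [H, N, P, J, Q, C, F, S]
Visit H → queue [N, P, J, Q, C, F, S]
Visit N; enqueue D, E → queue [P, J, Q, C, F, S, D, E]
Visit P → queue [J, Q, C, F, S, D, E]
Visit J → queue [Q, C, F, S, D, E]
Visit Q → queue [C, F, S, D, E]
Visit C; enqueue K, L, R → queue [F, S, D, E, K, L, R]
Visit F → queue [S, D, E, K, L, R]
Visit S → queue [D, E, K, L, R]
Visit D → queue [E, K, L, R]
Visit E → queue [K, L, R]
Visit K; enqueue I → queue [L, R, I]
Visit L → queue [R, I]
Visit R → queue [I]
Visit I → queue []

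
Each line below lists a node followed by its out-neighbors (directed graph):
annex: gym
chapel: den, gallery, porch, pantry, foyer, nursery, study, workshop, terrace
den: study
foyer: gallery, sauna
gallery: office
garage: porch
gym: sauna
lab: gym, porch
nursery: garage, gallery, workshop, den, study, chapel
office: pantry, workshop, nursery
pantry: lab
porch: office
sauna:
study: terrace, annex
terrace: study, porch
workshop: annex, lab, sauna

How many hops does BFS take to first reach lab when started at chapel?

Level 0: chapel
Level 1: den, foyer, gallery, nursery, pantry, porch, study, terrace, workshop
Level 2: annex, garage, lab, office, sauna
Level 3: gym
lab first appears at level 2.

2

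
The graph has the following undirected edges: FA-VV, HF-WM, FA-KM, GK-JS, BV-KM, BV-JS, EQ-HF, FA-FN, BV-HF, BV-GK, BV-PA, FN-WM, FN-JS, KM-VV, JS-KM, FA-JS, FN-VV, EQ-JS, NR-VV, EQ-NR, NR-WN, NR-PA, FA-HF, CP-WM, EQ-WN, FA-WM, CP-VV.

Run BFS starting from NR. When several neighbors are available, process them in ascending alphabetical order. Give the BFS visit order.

Visit NR; enqueue EQ, PA, VV, WN → queue [EQ, PA, VV, WN]
Visit EQ; enqueue HF, JS → queue [PA, VV, WN, HF, JS]
Visit PA; enqueue BV → queue [VV, WN, HF, JS, BV]
Visit VV; enqueue CP, FA, FN, KM → queue [WN, HF, JS, BV, CP, FA, FN, KM]
Visit WN → queue [HF, JS, BV, CP, FA, FN, KM]
Visit HF; enqueue WM → queue [JS, BV, CP, FA, FN, KM, WM]
Visit JS; enqueue GK → queue [BV, CP, FA, FN, KM, WM, GK]
Visit BV → queue [CP, FA, FN, KM, WM, GK]
Visit CP → queue [FA, FN, KM, WM, GK]
Visit FA → queue [FN, KM, WM, GK]
Visit FN → queue [KM, WM, GK]
Visit KM → queue [WM, GK]
Visit WM → queue [GK]
Visit GK → queue []

NR EQ PA VV WN HF JS BV CP FA FN KM WM GK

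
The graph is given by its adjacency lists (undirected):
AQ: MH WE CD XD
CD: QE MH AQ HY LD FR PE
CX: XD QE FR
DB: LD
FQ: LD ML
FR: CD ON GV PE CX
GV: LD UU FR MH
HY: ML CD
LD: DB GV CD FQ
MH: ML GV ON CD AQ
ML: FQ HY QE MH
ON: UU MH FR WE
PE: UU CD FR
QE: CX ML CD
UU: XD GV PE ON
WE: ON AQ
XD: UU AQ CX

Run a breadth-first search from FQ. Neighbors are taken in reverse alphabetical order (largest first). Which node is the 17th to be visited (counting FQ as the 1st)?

Visit FQ; enqueue ML, LD → queue [ML, LD]
Visit ML; enqueue QE, MH, HY → queue [LD, QE, MH, HY]
Visit LD; enqueue GV, DB, CD → queue [QE, MH, HY, GV, DB, CD]
Visit QE; enqueue CX → queue [MH, HY, GV, DB, CD, CX]
Visit MH; enqueue ON, AQ → queue [HY, GV, DB, CD, CX, ON, AQ]
Visit HY → queue [GV, DB, CD, CX, ON, AQ]
Visit GV; enqueue UU, FR → queue [DB, CD, CX, ON, AQ, UU, FR]
Visit DB → queue [CD, CX, ON, AQ, UU, FR]
Visit CD; enqueue PE → queue [CX, ON, AQ, UU, FR, PE]
Visit CX; enqueue XD → queue [ON, AQ, UU, FR, PE, XD]
Visit ON; enqueue WE → queue [AQ, UU, FR, PE, XD, WE]
Visit AQ → queue [UU, FR, PE, XD, WE]
Visit UU → queue [FR, PE, XD, WE]
Visit FR → queue [PE, XD, WE]
Visit PE → queue [XD, WE]
Visit XD → queue [WE]
Visit WE → queue []

Visit order: FQ, ML, LD, QE, MH, HY, GV, DB, CD, CX, ON, AQ, UU, FR, PE, XD, WE

WE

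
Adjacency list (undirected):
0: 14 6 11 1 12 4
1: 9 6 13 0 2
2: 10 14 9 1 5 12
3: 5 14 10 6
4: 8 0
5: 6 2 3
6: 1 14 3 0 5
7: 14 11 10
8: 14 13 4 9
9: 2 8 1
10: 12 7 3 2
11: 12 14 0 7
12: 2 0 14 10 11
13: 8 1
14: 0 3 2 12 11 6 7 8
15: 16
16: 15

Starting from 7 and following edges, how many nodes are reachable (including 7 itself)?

BFS from 7 visits: 7, 14, 11, 10, 12, 8, 6, 3, 2, 0, 13, 9, 4, 5, 1
Reachable nodes: 15 of 17 total.

15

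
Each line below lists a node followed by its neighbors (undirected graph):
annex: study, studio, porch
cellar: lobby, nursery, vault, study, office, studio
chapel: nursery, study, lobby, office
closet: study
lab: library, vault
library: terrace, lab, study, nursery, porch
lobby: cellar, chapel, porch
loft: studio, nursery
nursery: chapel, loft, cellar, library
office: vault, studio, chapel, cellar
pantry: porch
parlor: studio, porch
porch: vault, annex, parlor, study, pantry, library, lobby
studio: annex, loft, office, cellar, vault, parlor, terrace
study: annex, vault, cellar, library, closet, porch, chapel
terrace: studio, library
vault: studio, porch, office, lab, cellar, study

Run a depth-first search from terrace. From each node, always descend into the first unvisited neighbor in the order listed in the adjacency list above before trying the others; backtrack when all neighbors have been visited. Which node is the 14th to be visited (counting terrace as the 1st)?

Visit terrace
terrace → studio
studio → annex
annex → study
study → vault
vault → porch
porch → parlor
porch → pantry
porch → library
library → lab
library → nursery
nursery → chapel
chapel → lobby
lobby → cellar
cellar → office
nursery → loft
study → closet

Visit order: terrace, studio, annex, study, vault, porch, parlor, pantry, library, lab, nursery, chapel, lobby, cellar, office, loft, closet

cellar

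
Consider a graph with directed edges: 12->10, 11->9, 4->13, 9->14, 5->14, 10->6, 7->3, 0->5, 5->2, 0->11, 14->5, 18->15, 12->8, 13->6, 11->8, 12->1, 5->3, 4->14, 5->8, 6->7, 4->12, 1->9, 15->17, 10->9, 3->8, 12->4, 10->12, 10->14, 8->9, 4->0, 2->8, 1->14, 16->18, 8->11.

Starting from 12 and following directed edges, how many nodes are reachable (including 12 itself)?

BFS from 12 visits: 12, 1, 4, 8, 10, 9, 14, 0, 13, 11, 6, 5, 7, 2, 3
Reachable nodes: 15 of 19 total.

15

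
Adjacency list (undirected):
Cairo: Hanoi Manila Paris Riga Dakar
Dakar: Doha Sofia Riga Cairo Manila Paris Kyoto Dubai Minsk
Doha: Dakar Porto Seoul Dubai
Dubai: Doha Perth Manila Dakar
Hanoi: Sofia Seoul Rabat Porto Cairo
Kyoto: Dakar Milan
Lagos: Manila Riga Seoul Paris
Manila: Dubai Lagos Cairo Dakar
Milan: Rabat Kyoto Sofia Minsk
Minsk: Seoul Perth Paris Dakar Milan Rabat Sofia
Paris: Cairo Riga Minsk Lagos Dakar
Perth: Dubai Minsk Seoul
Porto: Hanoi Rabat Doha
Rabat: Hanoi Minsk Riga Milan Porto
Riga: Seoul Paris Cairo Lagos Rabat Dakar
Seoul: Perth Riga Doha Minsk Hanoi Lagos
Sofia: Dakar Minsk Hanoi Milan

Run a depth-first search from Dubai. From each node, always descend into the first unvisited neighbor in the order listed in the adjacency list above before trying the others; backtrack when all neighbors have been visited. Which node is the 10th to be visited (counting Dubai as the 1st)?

Visit Dubai
Dubai → Doha
Doha → Dakar
Dakar → Sofia
Sofia → Minsk
Minsk → Seoul
Seoul → Perth
Seoul → Riga
Riga → Paris
Paris → Cairo
Cairo → Hanoi
Hanoi → Rabat
Rabat → Milan
Milan → Kyoto
Rabat → Porto
Cairo → Manila
Manila → Lagos

Visit order: Dubai, Doha, Dakar, Sofia, Minsk, Seoul, Perth, Riga, Paris, Cairo, Hanoi, Rabat, Milan, Kyoto, Porto, Manila, Lagos

Cairo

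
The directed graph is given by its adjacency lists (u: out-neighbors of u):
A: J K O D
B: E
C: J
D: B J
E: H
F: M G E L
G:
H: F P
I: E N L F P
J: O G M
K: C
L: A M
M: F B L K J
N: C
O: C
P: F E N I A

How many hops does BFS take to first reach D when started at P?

Level 0: P
Level 1: A, E, F, I, N
Level 2: C, D, G, H, J, K, L, M, O
Level 3: B
D first appears at level 2.

2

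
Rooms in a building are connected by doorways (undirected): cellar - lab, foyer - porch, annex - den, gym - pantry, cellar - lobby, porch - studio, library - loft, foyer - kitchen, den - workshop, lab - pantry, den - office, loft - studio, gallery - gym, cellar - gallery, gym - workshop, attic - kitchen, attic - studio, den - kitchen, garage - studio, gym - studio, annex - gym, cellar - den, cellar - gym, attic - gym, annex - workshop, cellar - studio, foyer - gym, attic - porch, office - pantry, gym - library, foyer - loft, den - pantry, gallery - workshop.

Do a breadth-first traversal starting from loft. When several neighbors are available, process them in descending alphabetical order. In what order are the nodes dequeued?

Visit loft; enqueue studio, library, foyer → queue [studio, library, foyer]
Visit studio; enqueue porch, gym, garage, cellar, attic → queue [library, foyer, porch, gym, garage, cellar, attic]
Visit library → queue [foyer, porch, gym, garage, cellar, attic]
Visit foyer; enqueue kitchen → queue [porch, gym, garage, cellar, attic, kitchen]
Visit porch → queue [gym, garage, cellar, attic, kitchen]
Visit gym; enqueue workshop, pantry, gallery, annex → queue [garage, cellar, attic, kitchen, workshop, pantry, gallery, annex]
Visit garage → queue [cellar, attic, kitchen, workshop, pantry, gallery, annex]
Visit cellar; enqueue lobby, lab, den → queue [attic, kitchen, workshop, pantry, gallery, annex, lobby, lab, den]
Visit attic → queue [kitchen, workshop, pantry, gallery, annex, lobby, lab, den]
Visit kitchen → queue [workshop, pantry, gallery, annex, lobby, lab, den]
Visit workshop → queue [pantry, gallery, annex, lobby, lab, den]
Visit pantry; enqueue office → queue [gallery, annex, lobby, lab, den, office]
Visit gallery → queue [annex, lobby, lab, den, office]
Visit annex → queue [lobby, lab, den, office]
Visit lobby → queue [lab, den, office]
Visit lab → queue [den, office]
Visit den → queue [office]
Visit office → queue []

loft -> studio -> library -> foyer -> porch -> gym -> garage -> cellar -> attic -> kitchen -> workshop -> pantry -> gallery -> annex -> lobby -> lab -> den -> office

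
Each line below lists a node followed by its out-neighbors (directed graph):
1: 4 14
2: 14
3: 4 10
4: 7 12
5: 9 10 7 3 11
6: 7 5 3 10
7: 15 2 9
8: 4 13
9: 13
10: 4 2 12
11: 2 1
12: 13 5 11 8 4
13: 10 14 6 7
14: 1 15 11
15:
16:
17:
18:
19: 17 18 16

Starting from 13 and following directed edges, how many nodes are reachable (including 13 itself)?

15

BFS from 13 visits: 13, 10, 14, 6, 7, 4, 2, 12, 1, 15, 11, 5, 3, 9, 8
Reachable nodes: 15 of 19 total.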